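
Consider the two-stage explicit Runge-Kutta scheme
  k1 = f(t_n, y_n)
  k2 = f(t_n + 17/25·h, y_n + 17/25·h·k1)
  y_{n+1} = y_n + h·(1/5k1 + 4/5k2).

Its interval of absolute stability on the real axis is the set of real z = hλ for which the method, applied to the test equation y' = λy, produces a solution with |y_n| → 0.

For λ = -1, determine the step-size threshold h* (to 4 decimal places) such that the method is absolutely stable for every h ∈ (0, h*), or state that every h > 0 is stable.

With y'=λy (z=hλ):
  k1=λy_n ⇒ h·k1=z·y_n;  k2=λ(1+17/25z)y_n ⇒ h·k2=z(1+17/25z)y_n
  y_{n+1}/y_n = 1 + 1/5z + 4/5z(1+17/25z) = 1 + z + 68/125z²
  Hence R(z) = 1 + z + 68/125z².

Need |R(x)|<1, x<0.
x=-0.89: |R|=0.5409
R=1: x+68/125x²=0 ⇒ x=−125/68=-1.8382; min R=1−1/(4·68/125)=0.5404>−1
Confirm numerically:
  x=-1.554: |R|=0.75971 <1
  x=-1.441: |R|=0.68861 <1
  x=-1.436: |R|=0.68578 <1
  x=-2.172: |R|=1.39437 >1
  x=-2.161: |R|=1.37944 >1
  x=-1.930: |R|=1.09635 >1
So |R|<1 on (-1.8382, 0).

(-1.8382,0); λ=-1 ⇒ h* = (125/68)/1 = 1.8382.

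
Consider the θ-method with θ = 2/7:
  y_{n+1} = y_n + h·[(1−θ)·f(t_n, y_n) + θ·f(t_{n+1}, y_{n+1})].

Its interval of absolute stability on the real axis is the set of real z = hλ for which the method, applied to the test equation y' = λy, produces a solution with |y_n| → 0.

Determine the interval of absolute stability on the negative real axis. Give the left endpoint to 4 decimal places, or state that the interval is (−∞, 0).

Test eqn y'=λy, z=hλ:
  y_{n+1} = y_n + z·[5/7·y_n + 2/7·y_{n+1}] ⇒ (1 − 2/7z)y_{n+1} = (1 + 5/7z)y_n
  R(z) = (1 + 5/7z)/(1 − 2/7z).

Boundary: |R(x)|=1, x<0.
x=-0.33: |R|=0.6984
R=−1: 1+5/7x = −1+2/7x ⇒ -3/7x=2 ⇒ x=2/(-3/7)=-4.6667
Confirm numerically:
  x=-4.226: |R|=0.91444 <1
  x=-3.586: |R|=0.77124 <1
  x=-2.308: |R|=0.39084 <1
  x=-2.193: |R|=0.34823 <1
  x=-4.886: |R|=1.03923 >1
  x=-4.713: |R|=1.00846 >1
  x=-4.691: |R|=1.00446 >1
Interval (-4.6667, 0).

z∈(-4.6667,0).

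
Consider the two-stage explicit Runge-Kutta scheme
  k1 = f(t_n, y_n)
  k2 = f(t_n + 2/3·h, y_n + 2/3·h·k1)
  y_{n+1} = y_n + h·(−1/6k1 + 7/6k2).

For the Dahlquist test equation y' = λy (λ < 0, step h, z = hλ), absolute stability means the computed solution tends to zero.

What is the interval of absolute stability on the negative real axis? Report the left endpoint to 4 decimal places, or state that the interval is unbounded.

(-1.2857, 0).

Set f=λy, z=hλ:
  k1=λy_n ⇒ h·k1=z·y_n;  k2=λ(1+2/3z)y_n ⇒ h·k2=z(1+2/3z)y_n
  y_{n+1}/y_n = 1 − 1/6z + 7/6z(1+2/3z) = 1 + z + 7/9z²
  Hence R(z) = 1 + z + 7/9z².

Need |R(x)|<1, x<0.
x=-1.33: |R|=1.0458
R=1: x+7/9x²=0 ⇒ x=−9/7=-1.2857; min R=1−1/(4·7/9)=0.6786>−1
Confirm numerically:
  x=-1.016: |R|=0.78687 <1
  x=-0.975: |R|=0.76438 <1
  x=-0.554: |R|=0.68471 <1
  x=-0.525: |R|=0.68938 <1
  x=-1.826: |R|=1.76733 >1
  x=-1.424: |R|=1.15316 >1
  x=-1.347: |R|=1.06421 >1
So |R|<1 on (-1.2857, 0).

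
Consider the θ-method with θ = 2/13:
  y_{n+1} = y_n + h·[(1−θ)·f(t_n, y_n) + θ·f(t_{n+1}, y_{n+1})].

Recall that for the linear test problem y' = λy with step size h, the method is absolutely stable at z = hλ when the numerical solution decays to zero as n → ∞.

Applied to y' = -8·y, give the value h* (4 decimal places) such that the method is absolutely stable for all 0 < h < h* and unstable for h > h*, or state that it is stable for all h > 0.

With y'=λy (z=hλ):
  y_{n+1} = y_n + z·[11/13·y_n + 2/13·y_{n+1}] ⇒ (1 − 2/13z)y_{n+1} = (1 + 11/13z)y_n
  so R(z) = (1 + 11/13z)/(1 − 2/13z).

Boundary: |R(x)|=1, x<0.
x=-1.73: |R|=0.3663
R=−1: 1+11/13x = −1+2/13x ⇒ -9/13x=2 ⇒ x=2/(-9/13)=-2.8889
Confirm numerically:
  x=-1.892: |R|=0.46544 <1
  x=-1.442: |R|=0.18018 <1
  x=-1.323: |R|=0.09926 <1
  x=-3.442: |R|=1.25035 >1
  x=-3.418: |R|=1.24007 >1
  x=-3.353: |R|=1.21197 >1
Stable set (-2.8889, 0).

(-2.8889,0); λ=-8 ⇒ h* = (26/9)/8 = 0.3611.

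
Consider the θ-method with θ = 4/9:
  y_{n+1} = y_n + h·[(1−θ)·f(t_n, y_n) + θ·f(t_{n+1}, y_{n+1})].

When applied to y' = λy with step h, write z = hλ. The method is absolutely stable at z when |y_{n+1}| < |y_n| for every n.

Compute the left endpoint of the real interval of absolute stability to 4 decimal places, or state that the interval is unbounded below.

z* = -18.0000.

Set f=λy, z=hλ:
  y_{n+1} = y_n + z·[5/9·y_n + 4/9·y_{n+1}] ⇒ (1 − 4/9z)y_{n+1} = (1 + 5/9z)y_n
  ⇒ R(z) = (1 + 5/9z)/(1 − 4/9z).

Boundary: |R(x)|=1, x<0.
x=-1.33: |R|=0.1641
R=−1: 1+5/9x = −1+4/9x ⇒ -1/9x=2 ⇒ x=2/(-1/9)=-18.0000
Confirm numerically:
  x=-16.425: |R|=0.97892 <1
  x=-15.783: |R|=0.96926 <1
  x=-8.102: |R|=0.76096 <1
  x=-18.311: |R|=1.00378 >1
  x=-18.193: |R|=1.00236 >1
  x=-18.168: |R|=1.00206 >1
So |R|<1 on (-18.0000, 0).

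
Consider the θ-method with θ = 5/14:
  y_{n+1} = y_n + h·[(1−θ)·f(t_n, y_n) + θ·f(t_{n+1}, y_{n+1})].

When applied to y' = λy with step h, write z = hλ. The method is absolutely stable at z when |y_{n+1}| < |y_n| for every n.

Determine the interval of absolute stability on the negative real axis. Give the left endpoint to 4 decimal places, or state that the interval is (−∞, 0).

z∈(-7.0000,0).

With y'=λy (z=hλ):
  y_{n+1} = y_n + z·[9/14·y_n + 5/14·y_{n+1}] ⇒ (1 − 5/14z)y_{n+1} = (1 + 9/14z)y_n
  Hence R(z) = (1 + 9/14z)/(1 − 5/14z).

Solve |R(x)|<1 on ℝ⁻.
x=-1.56: |R|=0.0018
R=−1: 1+9/14x = −1+5/14x ⇒ -2/7x=2 ⇒ x=2/(-2/7)=-7.0000
Confirm numerically:
  x=-5.409: |R|=0.84495 <1
  x=-4.359: |R|=0.70487 <1
  x=-4.253: |R|=0.68842 <1
  x=-3.113: |R|=0.47411 <1
  x=-7.203: |R|=1.01624 >1
  x=-7.149: |R|=1.01198 >1
  x=-7.065: |R|=1.00527 >1
Interval (-7.0000, 0).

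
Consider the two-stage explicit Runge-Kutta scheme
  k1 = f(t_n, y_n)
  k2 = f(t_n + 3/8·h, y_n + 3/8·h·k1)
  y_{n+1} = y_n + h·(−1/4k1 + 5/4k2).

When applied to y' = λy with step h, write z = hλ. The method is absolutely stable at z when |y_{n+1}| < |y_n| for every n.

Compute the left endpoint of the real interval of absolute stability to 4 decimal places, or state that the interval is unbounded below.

On y'=λy, z=hλ:
  k1=λy_n ⇒ h·k1=z·y_n;  k2=λ(1+3/8z)y_n ⇒ h·k2=z(1+3/8z)y_n
  y_{n+1}/y_n = 1 − 1/4z + 5/4z(1+3/8z) = 1 + z + 15/32z²
  Hence R(z) = 1 + z + 15/32z².

Find x<0 with |R(x)|<1.
x=-1.15: |R|=0.4699
R=1: x+15/32x²=0 ⇒ x=−32/15=-2.1333; min R=1−1/(4·15/32)=0.4667>−1
Confirm numerically:
  x=-1.976: |R|=0.85427 <1
  x=-1.948: |R|=0.83077 <1
  x=-1.775: |R|=0.70186 <1
  x=-1.288: |R|=0.48963 <1
  x=-2.606: |R|=1.57739 >1
  x=-2.524: |R|=1.46221 >1
Interval (-2.1333, 0).

z* = -2.1333.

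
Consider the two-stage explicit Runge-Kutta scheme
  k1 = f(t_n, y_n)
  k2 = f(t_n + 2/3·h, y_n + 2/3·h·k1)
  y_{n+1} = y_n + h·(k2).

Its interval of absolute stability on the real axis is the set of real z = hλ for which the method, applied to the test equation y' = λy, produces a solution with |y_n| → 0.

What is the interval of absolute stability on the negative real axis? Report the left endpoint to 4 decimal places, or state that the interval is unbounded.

z∈(-1.5000,0).

Set f=λy, z=hλ:
  k1=λy_n ⇒ h·k1=z·y_n;  k2=λ(1+2/3z)y_n ⇒ h·k2=z(1+2/3z)y_n
  y_{n+1}/y_n = 1 + z(1+2/3z) = 1 + z + 2/3z²
  R(z) = 1 + z + 2/3z².

Solve |R(x)|<1 on ℝ⁻.
x=-1.5: |R|=1.0000
R=1: x+2/3x²=0 ⇒ x=−3/2=-1.5000; min R=1−1/(4·2/3)=0.6250>−1
Confirm numerically:
  x=-1.340: |R|=0.85707 <1
  x=-1.071: |R|=0.69369 <1
  x=-0.739: |R|=0.62508 <1
  x=-1.869: |R|=1.45977 >1
  x=-1.769: |R|=1.31724 >1
  x=-1.527: |R|=1.02749 >1
So |R|<1 on (-1.5000, 0).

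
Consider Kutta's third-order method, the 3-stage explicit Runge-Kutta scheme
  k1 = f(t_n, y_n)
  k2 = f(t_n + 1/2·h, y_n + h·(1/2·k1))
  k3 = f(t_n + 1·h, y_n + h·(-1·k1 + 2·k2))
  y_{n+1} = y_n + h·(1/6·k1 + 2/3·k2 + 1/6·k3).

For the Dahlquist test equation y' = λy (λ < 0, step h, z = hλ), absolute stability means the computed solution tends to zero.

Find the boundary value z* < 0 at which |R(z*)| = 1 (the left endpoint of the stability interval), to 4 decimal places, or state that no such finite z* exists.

left endpoint -2.5127.

With y'=λy (z=hλ):
  order 3, 3-stage ⇒ R(z)=1+z+z^2/2+z^3/6
  (e.g. R(-0.65)=0.51548, |R|=0.51548)

Need |R(x)|<1, x<0.
x=-0.65: |R|=0.5155
|R(-2.67)|=1.2779 |R(-2.36)|=0.7659 |R(-0.7)|=0.4878
Bisect:
  x_lo=-3.3986 |R|=3.1660  x_hi=-0.2255 |R|=0.7980
  mid=-1.81205 |R|=0.16194 →hi
  mid=-2.60534 |R|=1.15886 →lo
  mid=-2.20869 |R|=0.56532 →hi
  mid=-2.40702 |R|=0.83442 →hi
  mid=-2.50618 |R|=0.98923 →hi
  mid=-2.55576 |R|=1.07213 →lo
  mid=-2.53097 |R|=1.03021 →lo
  ...
  [-2.51276,-2.51257] ⇒ x*=-2.5127
Stable set (-2.5127, 0).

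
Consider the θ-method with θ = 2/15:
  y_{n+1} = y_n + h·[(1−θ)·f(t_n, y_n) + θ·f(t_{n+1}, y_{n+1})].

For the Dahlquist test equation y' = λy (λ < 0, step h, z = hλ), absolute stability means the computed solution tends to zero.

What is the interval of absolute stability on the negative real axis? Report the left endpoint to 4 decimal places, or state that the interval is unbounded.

Set f=λy, z=hλ:
  y_{n+1} = y_n + z·[13/15·y_n + 2/15·y_{n+1}] ⇒ (1 − 2/15z)y_{n+1} = (1 + 13/15z)y_n
  Hence R(z) = (1 + 13/15z)/(1 − 2/15z).

Need |R(x)|<1, x<0.
x=-1.22: |R|=0.0493
R=−1: 1+13/15x = −1+2/15x ⇒ -11/15x=2 ⇒ x=2/(-11/15)=-2.7273
Confirm numerically:
  x=-2.315: |R|=0.76898 <1
  x=-2.182: |R|=0.69025 <1
  x=-1.419: |R|=0.19324 <1
  x=-1.340: |R|=0.13688 <1
  x=-3.228: |R|=1.25671 >1
  x=-3.045: |R|=1.16572 >1
Interval (-2.7273, 0).

(-2.7273, 0).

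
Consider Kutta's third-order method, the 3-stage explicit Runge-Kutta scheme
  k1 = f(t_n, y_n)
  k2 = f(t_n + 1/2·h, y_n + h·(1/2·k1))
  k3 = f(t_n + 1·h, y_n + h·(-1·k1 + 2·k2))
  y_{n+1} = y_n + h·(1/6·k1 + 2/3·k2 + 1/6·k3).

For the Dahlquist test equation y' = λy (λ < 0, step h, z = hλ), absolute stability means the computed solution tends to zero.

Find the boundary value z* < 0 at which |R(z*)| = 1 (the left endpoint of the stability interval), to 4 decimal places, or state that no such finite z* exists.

z* = -2.5127.

With y'=λy (z=hλ):
  order 3, 3-stage ⇒ R(z)=1+z+z^2/2+z^3/6
  (e.g. R(-1.18)=0.24236, |R|=0.24236)

Find x<0 with |R(x)|<1.
x=-1.18: |R|=0.2424
|R(-2.6)|=1.1493 |R(-2.06)|=0.3952 |R(-1.72)|=0.0889
Bisect:
  x_lo=-3.2779 |R|=2.7755  x_hi=-0.2540 |R|=0.7755
  mid=-1.76593 |R|=0.12452 →hi
  mid=-2.52190 |R|=1.01512 →lo
  mid=-2.14392 |R|=0.48811 →hi
  mid=-2.33291 |R|=0.72781 →hi
  mid=-2.42741 |R|=0.86509 →hi
  mid=-2.47466 |R|=0.93846 →hi
  mid=-2.49828 |R|=0.97637 →hi
  ...
  [-2.51286,-2.51268] ⇒ x*=-2.5127
Stable set (-2.5127, 0).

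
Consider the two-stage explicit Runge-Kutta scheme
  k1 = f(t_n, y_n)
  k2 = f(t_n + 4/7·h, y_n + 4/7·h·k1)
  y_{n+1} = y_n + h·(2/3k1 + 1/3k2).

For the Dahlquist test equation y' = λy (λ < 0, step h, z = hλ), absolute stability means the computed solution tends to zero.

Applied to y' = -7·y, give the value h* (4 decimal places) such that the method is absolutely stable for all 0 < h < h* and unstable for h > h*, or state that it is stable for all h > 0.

(-5.2500,0); λ=-7 ⇒ h* = (21/4)/7 = 0.7500.

On y'=λy, z=hλ:
  k1=λy_n ⇒ h·k1=z·y_n;  k2=λ(1+4/7z)y_n ⇒ h·k2=z(1+4/7z)y_n
  y_{n+1}/y_n = 1 + 2/3z + 1/3z(1+4/7z) = 1 + z + 4/21z²
  ⇒ R(z) = 1 + z + 4/21z².

Find x<0 with |R(x)|<1.
x=-0.52: |R|=0.5315
R=1: x+4/21x²=0 ⇒ x=−21/4=-5.2500; min R=1−1/(4·4/21)=-0.3125>−1
Confirm numerically:
  x=-4.586: |R|=0.41998 <1
  x=-4.038: |R|=0.06780 <1
  x=-2.672: |R|=0.31208 <1
  x=-5.680: |R|=1.46522 >1
  x=-5.592: |R|=1.36428 >1
  x=-5.387: |R|=1.14058 >1
So |R|<1 on (-5.2500, 0).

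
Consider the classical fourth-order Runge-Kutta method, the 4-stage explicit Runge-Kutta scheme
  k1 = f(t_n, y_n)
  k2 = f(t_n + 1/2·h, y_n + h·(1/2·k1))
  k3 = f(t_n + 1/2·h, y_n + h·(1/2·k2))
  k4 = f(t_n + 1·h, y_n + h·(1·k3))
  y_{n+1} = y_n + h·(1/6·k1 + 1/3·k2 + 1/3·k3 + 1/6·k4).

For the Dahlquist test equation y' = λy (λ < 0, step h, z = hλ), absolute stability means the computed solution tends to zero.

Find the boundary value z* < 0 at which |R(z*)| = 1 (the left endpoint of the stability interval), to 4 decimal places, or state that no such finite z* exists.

With y'=λy (z=hλ):
  order 4, 4-stage ⇒ R(z)=1+z+z^2/2+z^3/6+z^4/24
  (e.g. R(-0.62)=0.53864, |R|=0.53864)

Need |R(x)|<1, x<0.
x=-0.62: |R|=0.5386
|R(-1.57)|=0.2706 |R(-1.29)|=0.2997 |R(-1.18)|=0.3231
Bisect:
  x_lo=-3.1398 |R|=1.6799  x_hi=-0.2232 |R|=0.8000
  mid=-1.68147 |R|=0.27293 →hi
  mid=-2.41062 |R|=0.56724 →hi
  mid=-2.77520 |R|=0.98489 →hi
  mid=-2.95749 |R|=1.29221 →lo
  mid=-2.86634 |R|=1.12923 →lo
  mid=-2.82077 |R|=1.05482 →lo
  mid=-2.79799 |R|=1.01930 →lo
  mid=-2.78659 |R|=1.00196 →lo
  mid=-2.78090 |R|=0.99339 →hi
  mid=-2.78374 |R|=0.99767 →hi
  ...
  [-2.78535,-2.78517] ⇒ x*=-2.7853
So |R|<1 on (-2.7853, 0).

left endpoint -2.7853.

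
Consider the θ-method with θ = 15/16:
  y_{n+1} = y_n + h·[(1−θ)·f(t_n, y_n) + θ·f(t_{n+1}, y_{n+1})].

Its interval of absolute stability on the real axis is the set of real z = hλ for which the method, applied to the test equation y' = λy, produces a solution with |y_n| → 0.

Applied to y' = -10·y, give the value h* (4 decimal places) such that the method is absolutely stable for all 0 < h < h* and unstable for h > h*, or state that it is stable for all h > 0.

unbounded; (−∞, 0). Any h>0 works for λ=-10.

With y'=λy (z=hλ):
  y_{n+1} = y_n + z·[1/16·y_n + 15/16·y_{n+1}] ⇒ (1 − 15/16z)y_{n+1} = (1 + 1/16z)y_n
  ⇒ R(z) = (1 + 1/16z)/(1 − 15/16z).

Find x<0 with |R(x)|<1.
x=-1.4: |R|=0.3946
x=-2: |R|=0.3043
x=-10: |R|=0.0361
x=-100: |R|=0.0554
θ=15/16≥1/2 ⇒ |1+1/16x|<|1−15/16x| ∀x<0 ⇒ interval (−∞,0).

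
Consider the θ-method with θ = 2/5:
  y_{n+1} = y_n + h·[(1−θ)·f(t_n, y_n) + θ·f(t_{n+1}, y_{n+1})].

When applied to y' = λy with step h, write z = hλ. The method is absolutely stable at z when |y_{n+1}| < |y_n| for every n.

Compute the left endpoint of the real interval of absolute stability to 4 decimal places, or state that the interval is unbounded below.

Test eqn y'=λy, z=hλ:
  y_{n+1} = y_n + z·[3/5·y_n + 2/5·y_{n+1}] ⇒ (1 − 2/5z)y_{n+1} = (1 + 3/5z)y_n
  ⇒ R(z) = (1 + 3/5z)/(1 − 2/5z).

Solve |R(x)|<1 on ℝ⁻.
x=-1.77: |R|=0.0363
R=−1: 1+3/5x = −1+2/5x ⇒ -1/5x=2 ⇒ x=2/(-1/5)=-10.0000
Confirm numerically:
  x=-9.374: |R|=0.97364 <1
  x=-7.277: |R|=0.86074 <1
  x=-6.116: |R|=0.77461 <1
  x=-4.694: |R|=0.63122 <1
  x=-10.547: |R|=1.02096 >1
  x=-10.540: |R|=1.02071 >1
Stable set (-10.0000, 0).

left endpoint -10.0000.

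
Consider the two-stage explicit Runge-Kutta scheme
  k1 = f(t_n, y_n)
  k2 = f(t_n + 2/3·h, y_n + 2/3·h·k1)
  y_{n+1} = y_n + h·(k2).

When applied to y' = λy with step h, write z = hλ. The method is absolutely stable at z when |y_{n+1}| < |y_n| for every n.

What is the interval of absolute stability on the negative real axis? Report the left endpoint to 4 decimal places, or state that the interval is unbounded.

(-1.5000, 0).

Set f=λy, z=hλ:
  k1=λy_n ⇒ h·k1=z·y_n;  k2=λ(1+2/3z)y_n ⇒ h·k2=z(1+2/3z)y_n
  y_{n+1}/y_n = 1 + z(1+2/3z) = 1 + z + 2/3z²
  so R(z) = 1 + z + 2/3z².

Find x<0 with |R(x)|<1.
x=-0.58: |R|=0.6443
R=1: x+2/3x²=0 ⇒ x=−3/2=-1.5000; min R=1−1/(4·2/3)=0.6250>−1
Confirm numerically:
  x=-1.128: |R|=0.72026 <1
  x=-0.802: |R|=0.62680 <1
  x=-0.647: |R|=0.63207 <1
  x=-0.613: |R|=0.63751 <1
  x=-1.844: |R|=1.42289 >1
  x=-1.602: |R|=1.10894 >1
So |R|<1 on (-1.5000, 0).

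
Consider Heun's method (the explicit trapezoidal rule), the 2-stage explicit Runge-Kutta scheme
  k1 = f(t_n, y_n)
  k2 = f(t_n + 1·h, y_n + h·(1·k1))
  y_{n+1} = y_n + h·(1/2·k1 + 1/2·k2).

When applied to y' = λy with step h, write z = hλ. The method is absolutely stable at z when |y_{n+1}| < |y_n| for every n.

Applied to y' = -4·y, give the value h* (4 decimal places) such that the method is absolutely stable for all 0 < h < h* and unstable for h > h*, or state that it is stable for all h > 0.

On y'=λy, z=hλ:
  order 2, 2-stage ⇒ R(z)=1+z+z^2/2
  (e.g. R(-0.32)=0.73120, |R|=0.73120)

Find x<0 with |R(x)|<1.
x=-0.32: |R|=0.7312
|R(-2.37)|=1.4385 |R(-1.34)|=0.5578 |R(-1)|=0.5000
Bisect:
  x_lo=-2.8829 |R|=2.2726  x_hi=-0.1639 |R|=0.8495
  mid=-1.52341 |R|=0.63698 →hi
  mid=-2.20314 |R|=1.22378 →lo
  mid=-1.86328 |R|=0.87262 →hi
  mid=-2.03321 |R|=1.03376 →lo
  mid=-1.94824 |R|=0.94958 →hi
  mid=-1.99073 |R|=0.99077 →hi
  mid=-2.01197 |R|=1.01204 →lo
  mid=-2.00135 |R|=1.00135 →lo
  mid=-1.99604 |R|=0.99604 →hi
  ...
  [-2.00002,-1.99985] ⇒ x*=-2.0000
So |R|<1 on (-2.0000, 0).

(-2.0000,0); λ=-4 ⇒ h* = 0.5000.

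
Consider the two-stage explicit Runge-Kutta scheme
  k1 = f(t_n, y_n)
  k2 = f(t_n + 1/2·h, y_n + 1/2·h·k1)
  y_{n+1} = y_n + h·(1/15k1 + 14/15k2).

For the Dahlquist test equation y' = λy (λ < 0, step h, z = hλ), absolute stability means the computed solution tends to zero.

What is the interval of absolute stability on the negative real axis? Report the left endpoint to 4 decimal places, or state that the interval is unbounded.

(-2.1429, 0).

On y'=λy, z=hλ:
  k1=λy_n ⇒ h·k1=z·y_n;  k2=λ(1+1/2z)y_n ⇒ h·k2=z(1+1/2z)y_n
  y_{n+1}/y_n = 1 + 1/15z + 14/15z(1+1/2z) = 1 + z + 7/15z²
  ⇒ R(z) = 1 + z + 7/15z².

Need |R(x)|<1, x<0.
x=-0.76: |R|=0.5095
R=1: x+7/15x²=0 ⇒ x=−15/7=-2.1429; min R=1−1/(4·7/15)=0.4643>−1
Confirm numerically:
  x=-1.572: |R|=0.58122 <1
  x=-1.054: |R|=0.46443 <1
  x=-1.007: |R|=0.46622 <1
  x=-2.568: |R|=1.50949 >1
  x=-2.561: |R|=1.49974 >1
  x=-2.421: |R|=1.31425 >1
Stable set (-2.1429, 0).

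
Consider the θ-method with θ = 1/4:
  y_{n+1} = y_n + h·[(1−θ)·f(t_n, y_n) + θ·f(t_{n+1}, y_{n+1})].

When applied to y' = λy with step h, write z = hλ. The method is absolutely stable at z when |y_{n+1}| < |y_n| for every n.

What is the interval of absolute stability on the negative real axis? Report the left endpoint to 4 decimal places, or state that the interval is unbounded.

z∈(-4.0000,0).

With y'=λy (z=hλ):
  y_{n+1} = y_n + z·[3/4·y_n + 1/4·y_{n+1}] ⇒ (1 − 1/4z)y_{n+1} = (1 + 3/4z)y_n
  so R(z) = (1 + 3/4z)/(1 − 1/4z).

Boundary: |R(x)|=1, x<0.
x=-0.72: |R|=0.3898
R=−1: 1+3/4x = −1+1/4x ⇒ -1/2x=2 ⇒ x=2/(-1/2)=-4.0000
Confirm numerically:
  x=-3.286: |R|=0.80401 <1
  x=-3.119: |R|=0.75249 <1
  x=-2.656: |R|=0.59615 <1
  x=-2.230: |R|=0.43178 <1
  x=-4.262: |R|=1.06342 >1
  x=-4.239: |R|=1.05802 >1
Stable set (-4.0000, 0).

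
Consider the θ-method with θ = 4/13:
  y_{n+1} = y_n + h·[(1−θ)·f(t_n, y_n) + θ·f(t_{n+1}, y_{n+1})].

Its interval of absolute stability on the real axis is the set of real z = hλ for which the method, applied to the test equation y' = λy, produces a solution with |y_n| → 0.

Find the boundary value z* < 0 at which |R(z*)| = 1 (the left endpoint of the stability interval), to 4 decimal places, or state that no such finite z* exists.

Test eqn y'=λy, z=hλ:
  y_{n+1} = y_n + z·[9/13·y_n + 4/13·y_{n+1}] ⇒ (1 − 4/13z)y_{n+1} = (1 + 9/13z)y_n
  R(z) = (1 + 9/13z)/(1 − 4/13z).

Find x<0 with |R(x)|<1.
x=-0.83: |R|=0.3388
R=−1: 1+9/13x = −1+4/13x ⇒ -5/13x=2 ⇒ x=2/(-5/13)=-5.2000
Confirm numerically:
  x=-4.687: |R|=0.91921 <1
  x=-3.168: |R|=0.60424 <1
  x=-2.531: |R|=0.42289 <1
  x=-5.503: |R|=1.04327 >1
  x=-5.422: |R|=1.03200 >1
Interval (-5.2000, 0).

z* = -5.2000.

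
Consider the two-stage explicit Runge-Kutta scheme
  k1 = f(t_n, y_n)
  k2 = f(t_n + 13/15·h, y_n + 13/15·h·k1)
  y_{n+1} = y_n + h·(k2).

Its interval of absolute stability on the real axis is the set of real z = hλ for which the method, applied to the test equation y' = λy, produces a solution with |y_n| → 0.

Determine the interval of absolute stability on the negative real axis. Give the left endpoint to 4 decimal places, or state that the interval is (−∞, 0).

(-1.1538, 0).

Test eqn y'=λy, z=hλ:
  k1=λy_n ⇒ h·k1=z·y_n;  k2=λ(1+13/15z)y_n ⇒ h·k2=z(1+13/15z)y_n
  y_{n+1}/y_n = 1 + z(1+13/15z) = 1 + z + 13/15z²
  so R(z) = 1 + z + 13/15z².

Need |R(x)|<1, x<0.
x=-0.56: |R|=0.7118
R=1: x+13/15x²=0 ⇒ x=−15/13=-1.1538; min R=1−1/(4·13/15)=0.7115>−1
Confirm numerically:
  x=-1.050: |R|=0.90550 <1
  x=-0.735: |R|=0.73320 <1
  x=-0.720: |R|=0.72928 <1
  x=-0.593: |R|=0.71176 <1
  x=-1.634: |R|=1.67996 >1
  x=-1.402: |R|=1.30152 >1
Interval (-1.1538, 0).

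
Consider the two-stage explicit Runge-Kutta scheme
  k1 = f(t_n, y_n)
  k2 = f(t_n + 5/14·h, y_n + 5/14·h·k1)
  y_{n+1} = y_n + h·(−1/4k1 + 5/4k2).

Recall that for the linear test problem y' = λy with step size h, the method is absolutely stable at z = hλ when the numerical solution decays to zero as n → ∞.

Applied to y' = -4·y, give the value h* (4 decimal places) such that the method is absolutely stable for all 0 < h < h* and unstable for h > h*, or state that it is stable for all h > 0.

(-2.2400,0); λ=-4 ⇒ h* = (56/25)/4 = 0.5600.

With y'=λy (z=hλ):
  k1=λy_n ⇒ h·k1=z·y_n;  k2=λ(1+5/14z)y_n ⇒ h·k2=z(1+5/14z)y_n
  y_{n+1}/y_n = 1 − 1/4z + 5/4z(1+5/14z) = 1 + z + 25/56z²
  ⇒ R(z) = 1 + z + 25/56z².

Need |R(x)|<1, x<0.
x=-1.18: |R|=0.4416
R=1: x+25/56x²=0 ⇒ x=−56/25=-2.2400; min R=1−1/(4·25/56)=0.4400>−1
Confirm numerically:
  x=-2.126: |R|=0.89180 <1
  x=-2.071: |R|=0.84375 <1
  x=-2.036: |R|=0.81458 <1
  x=-1.333: |R|=0.46025 <1
  x=-2.767: |R|=1.65099 >1
  x=-2.657: |R|=1.49463 >1
  x=-2.284: |R|=1.04486 >1
Stable set (-2.2400, 0).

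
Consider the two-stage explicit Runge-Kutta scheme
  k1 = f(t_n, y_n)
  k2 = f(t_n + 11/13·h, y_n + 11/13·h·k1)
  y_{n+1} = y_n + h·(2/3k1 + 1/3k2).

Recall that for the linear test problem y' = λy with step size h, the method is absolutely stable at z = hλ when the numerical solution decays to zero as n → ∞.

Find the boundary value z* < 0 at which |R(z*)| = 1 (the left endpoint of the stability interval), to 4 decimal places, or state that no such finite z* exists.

Test eqn y'=λy, z=hλ:
  k1=λy_n ⇒ h·k1=z·y_n;  k2=λ(1+11/13z)y_n ⇒ h·k2=z(1+11/13z)y_n
  y_{n+1}/y_n = 1 + 2/3z + 1/3z(1+11/13z) = 1 + z + 11/39z²
  ⇒ R(z) = 1 + z + 11/39z².

Boundary: |R(x)|=1, x<0.
x=-1.42: |R|=0.1487
R=1: x+11/39x²=0 ⇒ x=−39/11=-3.5455; min R=1−1/(4·11/39)=0.1136>−1
Confirm numerically:
  x=-3.265: |R|=0.74173 <1
  x=-2.777: |R|=0.39810 <1
  x=-1.894: |R|=0.11778 <1
  x=-3.967: |R|=1.47167 >1
  x=-3.708: |R|=1.17000 >1
  x=-3.641: |R|=1.09812 >1
So |R|<1 on (-3.5455, 0).

z* = -3.5455.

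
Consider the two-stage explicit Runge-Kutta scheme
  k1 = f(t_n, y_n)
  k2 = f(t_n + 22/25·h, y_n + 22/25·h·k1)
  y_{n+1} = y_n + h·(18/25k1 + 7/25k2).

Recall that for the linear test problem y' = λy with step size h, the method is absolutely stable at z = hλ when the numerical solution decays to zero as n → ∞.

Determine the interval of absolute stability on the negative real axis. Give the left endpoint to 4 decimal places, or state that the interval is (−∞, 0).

Test eqn y'=λy, z=hλ:
  k1=λy_n ⇒ h·k1=z·y_n;  k2=λ(1+22/25z)y_n ⇒ h·k2=z(1+22/25z)y_n
  y_{n+1}/y_n = 1 + 18/25z + 7/25z(1+22/25z) = 1 + z + 154/625z²
  so R(z) = 1 + z + 154/625z².

Need |R(x)|<1, x<0.
x=-1.19: |R|=0.1589
R=1: x+154/625x²=0 ⇒ x=−625/154=-4.0584; min R=1−1/(4·154/625)=-0.0146>−1
Confirm numerically:
  x=-3.733: |R|=0.70066 <1
  x=-2.858: |R|=0.15464 <1
  x=-2.234: |R|=0.00428 <1
  x=-1.901: |R|=0.01056 <1
  x=-4.416: |R|=1.38906 >1
  x=-4.203: |R|=1.14971 >1
  x=-4.201: |R|=1.14757 >1
Stable set (-4.0584, 0).

z∈(-4.0584,0).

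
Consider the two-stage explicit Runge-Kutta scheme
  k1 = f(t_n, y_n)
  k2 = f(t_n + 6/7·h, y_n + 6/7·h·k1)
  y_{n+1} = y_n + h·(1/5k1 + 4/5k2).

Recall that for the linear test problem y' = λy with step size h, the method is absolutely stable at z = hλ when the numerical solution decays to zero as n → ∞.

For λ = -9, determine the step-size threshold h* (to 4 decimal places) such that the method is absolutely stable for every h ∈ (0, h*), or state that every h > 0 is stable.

With y'=λy (z=hλ):
  k1=λy_n ⇒ h·k1=z·y_n;  k2=λ(1+6/7z)y_n ⇒ h·k2=z(1+6/7z)y_n
  y_{n+1}/y_n = 1 + 1/5z + 4/5z(1+6/7z) = 1 + z + 24/35z²
  Hence R(z) = 1 + z + 24/35z².

Boundary: |R(x)|=1, x<0.
x=-1.42: |R|=0.9627
R=1: x+24/35x²=0 ⇒ x=−35/24=-1.4583; min R=1−1/(4·24/35)=0.6354>−1
Confirm numerically:
  x=-1.101: |R|=0.73022 <1
  x=-1.030: |R|=0.69747 <1
  x=-0.939: |R|=0.66561 <1
  x=-0.816: |R|=0.64059 <1
  x=-1.884: |R|=1.54991 >1
  x=-1.715: |R|=1.30184 >1
Stable set (-1.4583, 0).

(-1.4583,0); λ=-9 ⇒ h* = (35/24)/9 = 0.1620.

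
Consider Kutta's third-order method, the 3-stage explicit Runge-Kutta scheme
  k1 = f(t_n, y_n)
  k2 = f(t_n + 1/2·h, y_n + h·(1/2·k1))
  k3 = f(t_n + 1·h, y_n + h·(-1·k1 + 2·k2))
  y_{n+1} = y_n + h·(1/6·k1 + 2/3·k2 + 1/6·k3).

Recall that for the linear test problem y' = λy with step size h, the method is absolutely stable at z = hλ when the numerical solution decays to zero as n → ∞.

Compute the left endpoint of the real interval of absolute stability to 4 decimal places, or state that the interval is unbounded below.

With y'=λy (z=hλ):
  order 3, 3-stage ⇒ R(z)=1+z+z^2/2+z^3/6
  (e.g. R(-0.59)=0.54982, |R|=0.54982)

Need |R(x)|<1, x<0.
x=-0.59: |R|=0.5498
|R(-2.5)|=0.9792 |R(-2.28)|=0.6562 |R(-2.12)|=0.4608
Bisect:
  x_lo=-3.3878 |R|=3.1297  x_hi=-0.0510 |R|=0.9503
  mid=-1.71941 |R|=0.08842 →hi
  mid=-2.55362 |R|=1.06847 →lo
  mid=-2.13651 |R|=0.47959 →hi
  mid=-2.34506 |R|=0.74478 →hi
  mid=-2.44934 |R|=0.89875 →hi
  mid=-2.50148 |R|=0.98157 →hi
  mid=-2.52755 |R|=1.02450 →lo
  ...
  [-2.51288,-2.51268] ⇒ x*=-2.5127
So |R|<1 on (-2.5127, 0).

left endpoint -2.5127.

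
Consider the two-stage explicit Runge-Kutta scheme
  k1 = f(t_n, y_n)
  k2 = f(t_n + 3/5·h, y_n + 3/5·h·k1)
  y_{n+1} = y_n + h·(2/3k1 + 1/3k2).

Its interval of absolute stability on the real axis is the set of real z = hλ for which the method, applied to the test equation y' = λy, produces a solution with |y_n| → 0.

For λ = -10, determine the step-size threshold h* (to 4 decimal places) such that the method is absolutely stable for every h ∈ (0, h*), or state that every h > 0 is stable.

(-5.0000,0); λ=-10 ⇒ h* = (5)/10 = 0.5000.

With y'=λy (z=hλ):
  k1=λy_n ⇒ h·k1=z·y_n;  k2=λ(1+3/5z)y_n ⇒ h·k2=z(1+3/5z)y_n
  y_{n+1}/y_n = 1 + 2/3z + 1/3z(1+3/5z) = 1 + z + 1/5z²
  ⇒ R(z) = 1 + z + 1/5z².

Need |R(x)|<1, x<0.
x=-1.32: |R|=0.0285
R=1: x+1/5x²=0 ⇒ x=−5=-5.0000; min R=1−1/(4·1/5)=-0.2500>−1
Confirm numerically:
  x=-3.896: |R|=0.13976 <1
  x=-3.266: |R|=0.13265 <1
  x=-2.688: |R|=0.24293 <1
  x=-2.642: |R|=0.24597 <1
  x=-5.595: |R|=1.66580 >1
  x=-5.241: |R|=1.25262 >1
  x=-5.102: |R|=1.10408 >1
Interval (-5.0000, 0).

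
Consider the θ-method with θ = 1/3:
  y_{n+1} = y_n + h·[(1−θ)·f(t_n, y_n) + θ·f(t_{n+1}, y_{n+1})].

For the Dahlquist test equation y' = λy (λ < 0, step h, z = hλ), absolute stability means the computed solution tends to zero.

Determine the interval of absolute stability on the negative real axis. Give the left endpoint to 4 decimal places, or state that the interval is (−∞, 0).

(-6.0000, 0).

On y'=λy, z=hλ:
  y_{n+1} = y_n + z·[2/3·y_n + 1/3·y_{n+1}] ⇒ (1 − 1/3z)y_{n+1} = (1 + 2/3z)y_n
  R(z) = (1 + 2/3z)/(1 − 1/3z).

Find x<0 with |R(x)|<1.
x=-1.74: |R|=0.1013
R=−1: 1+2/3x = −1+1/3x ⇒ -1/3x=2 ⇒ x=2/(-1/3)=-6.0000
Confirm numerically:
  x=-5.931: |R|=0.99227 <1
  x=-4.689: |R|=0.82950 <1
  x=-3.794: |R|=0.67530 <1
  x=-6.208: |R|=1.02259 >1
  x=-6.152: |R|=1.01661 >1
  x=-6.043: |R|=1.00476 >1
Interval (-6.0000, 0).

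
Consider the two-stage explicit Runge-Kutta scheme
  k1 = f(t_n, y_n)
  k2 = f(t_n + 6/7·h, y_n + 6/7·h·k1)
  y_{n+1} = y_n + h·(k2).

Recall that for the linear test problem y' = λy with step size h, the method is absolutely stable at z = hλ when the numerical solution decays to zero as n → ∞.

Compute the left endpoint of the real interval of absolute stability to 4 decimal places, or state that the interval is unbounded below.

left endpoint -1.1667.

With y'=λy (z=hλ):
  k1=λy_n ⇒ h·k1=z·y_n;  k2=λ(1+6/7z)y_n ⇒ h·k2=z(1+6/7z)y_n
  y_{n+1}/y_n = 1 + z(1+6/7z) = 1 + z + 6/7z²
  so R(z) = 1 + z + 6/7z².

Need |R(x)|<1, x<0.
x=-1.15: |R|=0.9836
R=1: x+6/7x²=0 ⇒ x=−7/6=-1.1667; min R=1−1/(4·6/7)=0.7083>−1
Confirm numerically:
  x=-1.045: |R|=0.89102 <1
  x=-1.024: |R|=0.87478 <1
  x=-0.917: |R|=0.80376 <1
  x=-0.536: |R|=0.71025 <1
  x=-1.609: |R|=1.61004 >1
  x=-1.273: |R|=1.11602 >1
  x=-1.193: |R|=1.02693 >1
Interval (-1.1667, 0).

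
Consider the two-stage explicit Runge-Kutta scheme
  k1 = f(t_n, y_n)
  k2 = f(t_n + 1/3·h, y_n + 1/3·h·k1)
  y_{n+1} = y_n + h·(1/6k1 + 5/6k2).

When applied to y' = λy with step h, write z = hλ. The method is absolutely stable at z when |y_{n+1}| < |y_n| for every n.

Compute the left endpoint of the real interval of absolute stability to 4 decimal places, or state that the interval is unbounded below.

z* = -3.6000.

With y'=λy (z=hλ):
  k1=λy_n ⇒ h·k1=z·y_n;  k2=λ(1+1/3z)y_n ⇒ h·k2=z(1+1/3z)y_n
  y_{n+1}/y_n = 1 + 1/6z + 5/6z(1+1/3z) = 1 + z + 5/18z²
  ⇒ R(z) = 1 + z + 5/18z².

Need |R(x)|<1, x<0.
x=-0.82: |R|=0.3668
R=1: x+5/18x²=0 ⇒ x=−18/5=-3.6000; min R=1−1/(4·5/18)=0.1000>−1
Confirm numerically:
  x=-3.196: |R|=0.64134 <1
  x=-2.527: |R|=0.24681 <1
  x=-2.141: |R|=0.13230 <1
  x=-4.010: |R|=1.45669 >1
  x=-3.661: |R|=1.06203 >1
Stable set (-3.6000, 0).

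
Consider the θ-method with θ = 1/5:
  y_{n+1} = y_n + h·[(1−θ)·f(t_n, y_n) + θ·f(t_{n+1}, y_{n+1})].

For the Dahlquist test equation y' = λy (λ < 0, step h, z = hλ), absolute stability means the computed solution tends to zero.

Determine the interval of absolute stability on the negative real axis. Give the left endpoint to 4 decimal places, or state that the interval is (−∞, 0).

On y'=λy, z=hλ:
  y_{n+1} = y_n + z·[4/5·y_n + 1/5·y_{n+1}] ⇒ (1 − 1/5z)y_{n+1} = (1 + 4/5z)y_n
  ⇒ R(z) = (1 + 4/5z)/(1 − 1/5z).

Need |R(x)|<1, x<0.
x=-0.7: |R|=0.3860
R=−1: 1+4/5x = −1+1/5x ⇒ -3/5x=2 ⇒ x=2/(-3/5)=-3.3333
Confirm numerically:
  x=-3.099: |R|=0.91320 <1
  x=-2.817: |R|=0.80184 <1
  x=-2.687: |R|=0.74776 <1
  x=-3.833: |R|=1.16970 >1
  x=-3.590: |R|=1.08964 >1
Interval (-3.3333, 0).

z∈(-3.3333,0).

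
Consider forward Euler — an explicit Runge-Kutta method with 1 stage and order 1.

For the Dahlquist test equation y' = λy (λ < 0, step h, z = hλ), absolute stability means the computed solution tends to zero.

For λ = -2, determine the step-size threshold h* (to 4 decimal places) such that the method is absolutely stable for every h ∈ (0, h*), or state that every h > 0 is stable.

On y'=λy, z=hλ:
  order 1, 1-stage ⇒ R(z)=1+z
  (e.g. R(-1.09)=-0.09000, |R|=0.09000)

Find x<0 with |R(x)|<1.
x=-1.09: |R|=0.0900
|R(-2.03)|=1.0300 |R(-1.26)|=0.2600 |R(-0.95)|=0.0500
Bisect:
  x_lo=-2.5566 |R|=1.5566  x_hi=-0.2402 |R|=0.7598
  mid=-1.39843 |R|=0.39843 →hi
  mid=-1.97754 |R|=0.97754 →hi
  mid=-2.26709 |R|=1.26709 →lo
  mid=-2.12231 |R|=1.12231 →lo
  mid=-2.04992 |R|=1.04992 →lo
  mid=-2.01373 |R|=1.01373 →lo
  mid=-1.99563 |R|=0.99563 →hi
  ...
  [-2.00002,-1.99987] ⇒ x*=-2.0000
So |R|<1 on (-2.0000, 0).

(-2.0000,0); λ=-2 ⇒ h* = 1.0000.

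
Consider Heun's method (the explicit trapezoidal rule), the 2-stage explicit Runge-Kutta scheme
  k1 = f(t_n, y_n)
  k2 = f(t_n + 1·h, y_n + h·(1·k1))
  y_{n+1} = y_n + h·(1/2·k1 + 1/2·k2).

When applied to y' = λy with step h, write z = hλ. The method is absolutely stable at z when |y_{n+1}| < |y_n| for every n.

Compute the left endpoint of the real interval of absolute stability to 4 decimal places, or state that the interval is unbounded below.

Set f=λy, z=hλ:
  order 2, 2-stage ⇒ R(z)=1+z+z^2/2
  (e.g. R(-0.62)=0.57220, |R|=0.57220)

Boundary: |R(x)|=1, x<0.
x=-0.62: |R|=0.5722
|R(-1.61)|=0.6861 |R(-1.39)|=0.5760 |R(-0.89)|=0.5061
Bisect:
  x_lo=-2.3586 |R|=1.4229  x_hi=-0.2967 |R|=0.7473
  mid=-1.32766 |R|=0.55368 →hi
  mid=-1.84311 |R|=0.85542 →hi
  mid=-2.10084 |R|=1.10592 →lo
  mid=-1.97198 |R|=0.97237 →hi
  mid=-2.03641 |R|=1.03707 →lo
  mid=-2.00419 |R|=1.00420 →lo
  mid=-1.98808 |R|=0.98815 →hi
  mid=-1.99614 |R|=0.99614 →hi
  mid=-2.00016 |R|=1.00016 →lo
  ...
  [-2.00004,-1.99991] ⇒ x*=-2.0000
Interval (-2.0000, 0).

left endpoint -2.0000.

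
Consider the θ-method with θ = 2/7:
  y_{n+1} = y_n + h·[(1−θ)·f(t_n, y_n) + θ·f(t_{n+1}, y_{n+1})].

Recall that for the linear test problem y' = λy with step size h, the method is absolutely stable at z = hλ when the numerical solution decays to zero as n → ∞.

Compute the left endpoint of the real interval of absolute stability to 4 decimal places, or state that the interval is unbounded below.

left endpoint -4.6667.

Test eqn y'=λy, z=hλ:
  y_{n+1} = y_n + z·[5/7·y_n + 2/7·y_{n+1}] ⇒ (1 − 2/7z)y_{n+1} = (1 + 5/7z)y_n
  so R(z) = (1 + 5/7z)/(1 − 2/7z).

Solve |R(x)|<1 on ℝ⁻.
x=-0.31: |R|=0.7152
R=−1: 1+5/7x = −1+2/7x ⇒ -3/7x=2 ⇒ x=2/(-3/7)=-4.6667
Confirm numerically:
  x=-3.878: |R|=0.83966 <1
  x=-3.491: |R|=0.74775 <1
  x=-3.433: |R|=0.73309 <1
  x=-5.183: |R|=1.08920 >1
  x=-4.853: |R|=1.03346 >1
  x=-4.721: |R|=1.00991 >1
Stable set (-4.6667, 0).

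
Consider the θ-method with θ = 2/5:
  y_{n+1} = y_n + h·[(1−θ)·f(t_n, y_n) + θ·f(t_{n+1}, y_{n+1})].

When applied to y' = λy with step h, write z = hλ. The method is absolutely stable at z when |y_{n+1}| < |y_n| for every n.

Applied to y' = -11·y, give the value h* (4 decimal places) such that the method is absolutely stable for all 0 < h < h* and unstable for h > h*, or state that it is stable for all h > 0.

(-10.0000,0); λ=-11 ⇒ h* = (10)/11 = 0.9091.

With y'=λy (z=hλ):
  y_{n+1} = y_n + z·[3/5·y_n + 2/5·y_{n+1}] ⇒ (1 − 2/5z)y_{n+1} = (1 + 3/5z)y_n
  Hence R(z) = (1 + 3/5z)/(1 − 2/5z).

Need |R(x)|<1, x<0.
x=-0.39: |R|=0.6626
R=−1: 1+3/5x = −1+2/5x ⇒ -1/5x=2 ⇒ x=2/(-1/5)=-10.0000
Confirm numerically:
  x=-7.516: |R|=0.87600 <1
  x=-5.919: |R|=0.75763 <1
  x=-5.004: |R|=0.66711 <1
  x=-4.149: |R|=0.56001 <1
  x=-10.593: |R|=1.02265 >1
  x=-10.502: |R|=1.01930 >1
  x=-10.064: |R|=1.00255 >1
Interval (-10.0000, 0).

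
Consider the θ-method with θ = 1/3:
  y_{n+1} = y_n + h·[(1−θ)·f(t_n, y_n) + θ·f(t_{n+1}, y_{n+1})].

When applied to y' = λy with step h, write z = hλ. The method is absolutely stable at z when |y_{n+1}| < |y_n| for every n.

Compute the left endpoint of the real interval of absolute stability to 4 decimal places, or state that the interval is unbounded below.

On y'=λy, z=hλ:
  y_{n+1} = y_n + z·[2/3·y_n + 1/3·y_{n+1}] ⇒ (1 − 1/3z)y_{n+1} = (1 + 2/3z)y_n
  Hence R(z) = (1 + 2/3z)/(1 − 1/3z).

Need |R(x)|<1, x<0.
x=-1.53: |R|=0.0132
R=−1: 1+2/3x = −1+1/3x ⇒ -1/3x=2 ⇒ x=2/(-1/3)=-6.0000
Confirm numerically:
  x=-5.796: |R|=0.97681 <1
  x=-5.739: |R|=0.97013 <1
  x=-2.799: |R|=0.44801 <1
  x=-6.475: |R|=1.05013 >1
  x=-6.088: |R|=1.00968 >1
  x=-6.047: |R|=1.00520 >1
Interval (-6.0000, 0).

left endpoint -6.0000.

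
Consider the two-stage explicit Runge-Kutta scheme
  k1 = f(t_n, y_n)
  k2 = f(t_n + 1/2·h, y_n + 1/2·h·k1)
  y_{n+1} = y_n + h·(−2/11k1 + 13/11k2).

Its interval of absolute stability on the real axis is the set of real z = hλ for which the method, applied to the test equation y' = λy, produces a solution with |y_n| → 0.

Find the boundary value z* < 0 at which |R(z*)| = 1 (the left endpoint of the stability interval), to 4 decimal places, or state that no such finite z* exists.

On y'=λy, z=hλ:
  k1=λy_n ⇒ h·k1=z·y_n;  k2=λ(1+1/2z)y_n ⇒ h·k2=z(1+1/2z)y_n
  y_{n+1}/y_n = 1 − 2/11z + 13/11z(1+1/2z) = 1 + z + 13/22z²
  Hence R(z) = 1 + z + 13/22z².

Solve |R(x)|<1 on ℝ⁻.
x=-1.52: |R|=0.8452
R=1: x+13/22x²=0 ⇒ x=−22/13=-1.6923; min R=1−1/(4·13/22)=0.5769>−1
Confirm numerically:
  x=-1.446: |R|=0.78954 <1
  x=-1.408: |R|=0.76346 <1
  x=-0.955: |R|=0.58392 <1
  x=-0.870: |R|=0.57726 <1
  x=-2.052: |R|=1.43614 >1
  x=-2.009: |R|=1.37596 >1
Interval (-1.6923, 0).

z* = -1.6923.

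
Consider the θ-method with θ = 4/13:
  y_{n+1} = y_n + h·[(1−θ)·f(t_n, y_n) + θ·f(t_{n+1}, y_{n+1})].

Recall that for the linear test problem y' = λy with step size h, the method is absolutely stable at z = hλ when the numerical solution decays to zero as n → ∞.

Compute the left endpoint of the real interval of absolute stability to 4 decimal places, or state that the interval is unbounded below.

Set f=λy, z=hλ:
  y_{n+1} = y_n + z·[9/13·y_n + 4/13·y_{n+1}] ⇒ (1 − 4/13z)y_{n+1} = (1 + 9/13z)y_n
  R(z) = (1 + 9/13z)/(1 − 4/13z).

Boundary: |R(x)|=1, x<0.
x=-0.69: |R|=0.4308
R=−1: 1+9/13x = −1+4/13x ⇒ -5/13x=2 ⇒ x=2/(-5/13)=-5.2000
Confirm numerically:
  x=-4.554: |R|=0.89653 <1
  x=-4.421: |R|=0.87306 <1
  x=-3.186: |R|=0.60884 <1
  x=-3.144: |R|=0.59806 <1
  x=-5.643: |R|=1.06227 >1
  x=-5.309: |R|=1.01592 >1
Interval (-5.2000, 0).

left endpoint -5.2000.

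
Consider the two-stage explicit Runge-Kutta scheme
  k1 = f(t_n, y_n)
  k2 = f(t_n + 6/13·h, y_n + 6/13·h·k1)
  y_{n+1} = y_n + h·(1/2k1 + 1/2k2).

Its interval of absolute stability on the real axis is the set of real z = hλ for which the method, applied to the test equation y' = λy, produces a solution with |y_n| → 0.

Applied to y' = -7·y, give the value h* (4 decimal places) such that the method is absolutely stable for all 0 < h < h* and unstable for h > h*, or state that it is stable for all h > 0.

(-4.3333,0); λ=-7 ⇒ h* = (13/3)/7 = 0.6190.

Set f=λy, z=hλ:
  k1=λy_n ⇒ h·k1=z·y_n;  k2=λ(1+6/13z)y_n ⇒ h·k2=z(1+6/13z)y_n
  y_{n+1}/y_n = 1 + 1/2z + 1/2z(1+6/13z) = 1 + z + 3/13z²
  so R(z) = 1 + z + 3/13z².

Find x<0 with |R(x)|<1.
x=-0.64: |R|=0.4545
R=1: x+3/13x²=0 ⇒ x=−13/3=-4.3333; min R=1−1/(4·3/13)=-0.0833>−1
Confirm numerically:
  x=-3.998: |R|=0.69062 <1
  x=-3.966: |R|=0.66381 <1
  x=-2.641: |R|=0.03141 <1
  x=-1.785: |R|=0.04972 <1
  x=-4.844: |R|=1.57085 >1
  x=-4.773: |R|=1.48428 >1
  x=-4.449: |R|=1.11875 >1
Interval (-4.3333, 0).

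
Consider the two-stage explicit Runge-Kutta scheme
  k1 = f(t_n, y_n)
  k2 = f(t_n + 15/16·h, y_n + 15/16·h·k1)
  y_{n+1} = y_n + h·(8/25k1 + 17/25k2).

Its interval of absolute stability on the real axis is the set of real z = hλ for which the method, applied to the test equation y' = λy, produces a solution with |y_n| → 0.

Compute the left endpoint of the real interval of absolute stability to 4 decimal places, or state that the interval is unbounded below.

Set f=λy, z=hλ:
  k1=λy_n ⇒ h·k1=z·y_n;  k2=λ(1+15/16z)y_n ⇒ h·k2=z(1+15/16z)y_n
  y_{n+1}/y_n = 1 + 8/25z + 17/25z(1+15/16z) = 1 + z + 51/80z²
  so R(z) = 1 + z + 51/80z².

Find x<0 with |R(x)|<1.
x=-0.72: |R|=0.6105
R=1: x+51/80x²=0 ⇒ x=−80/51=-1.5686; min R=1−1/(4·51/80)=0.6078>−1
Confirm numerically:
  x=-1.244: |R|=0.74255 <1
  x=-0.833: |R|=0.60935 <1
  x=-0.725: |R|=0.61009 <1
  x=-0.675: |R|=0.61546 <1
  x=-2.146: |R|=1.78989 >1
  x=-1.870: |R|=1.35927 >1
  x=-1.842: |R|=1.32101 >1
Stable set (-1.5686, 0).

z* = -1.5686.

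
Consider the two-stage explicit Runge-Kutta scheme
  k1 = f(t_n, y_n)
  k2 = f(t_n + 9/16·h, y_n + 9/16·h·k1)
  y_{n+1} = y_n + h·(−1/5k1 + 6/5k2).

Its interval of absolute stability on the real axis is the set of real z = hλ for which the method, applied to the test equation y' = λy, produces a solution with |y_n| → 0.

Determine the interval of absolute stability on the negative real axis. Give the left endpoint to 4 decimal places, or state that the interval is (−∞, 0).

(-1.4815, 0).

Test eqn y'=λy, z=hλ:
  k1=λy_n ⇒ h·k1=z·y_n;  k2=λ(1+9/16z)y_n ⇒ h·k2=z(1+9/16z)y_n
  y_{n+1}/y_n = 1 − 1/5z + 6/5z(1+9/16z) = 1 + z + 27/40z²
  Hence R(z) = 1 + z + 27/40z².

Boundary: |R(x)|=1, x<0.
x=-1.63: |R|=1.1634
R=1: x+27/40x²=0 ⇒ x=−40/27=-1.4815; min R=1−1/(4·27/40)=0.6296>−1
Confirm numerically:
  x=-1.431: |R|=0.95124 <1
  x=-1.362: |R|=0.89015 <1
  x=-0.842: |R|=0.63655 <1
  x=-1.995: |R|=1.69152 >1
  x=-1.830: |R|=1.43051 >1
So |R|<1 on (-1.4815, 0).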